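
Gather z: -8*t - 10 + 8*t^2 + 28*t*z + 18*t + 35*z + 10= 8*t^2 + 10*t + z*(28*t + 35)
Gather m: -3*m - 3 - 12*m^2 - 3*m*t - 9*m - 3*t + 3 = -12*m^2 + m*(-3*t - 12) - 3*t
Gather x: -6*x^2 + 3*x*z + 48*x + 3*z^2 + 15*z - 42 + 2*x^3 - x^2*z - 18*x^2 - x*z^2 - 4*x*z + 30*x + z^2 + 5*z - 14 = 2*x^3 + x^2*(-z - 24) + x*(-z^2 - z + 78) + 4*z^2 + 20*z - 56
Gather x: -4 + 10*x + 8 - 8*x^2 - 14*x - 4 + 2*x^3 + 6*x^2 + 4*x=2*x^3 - 2*x^2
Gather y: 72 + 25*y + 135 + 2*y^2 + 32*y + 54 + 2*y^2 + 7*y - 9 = 4*y^2 + 64*y + 252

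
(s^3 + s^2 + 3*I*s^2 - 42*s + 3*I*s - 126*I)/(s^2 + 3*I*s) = s + 1 - 42/s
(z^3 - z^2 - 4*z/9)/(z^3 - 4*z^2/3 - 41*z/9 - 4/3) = z*(3*z - 4)/(3*z^2 - 5*z - 12)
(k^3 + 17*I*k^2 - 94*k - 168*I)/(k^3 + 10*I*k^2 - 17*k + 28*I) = (k + 6*I)/(k - I)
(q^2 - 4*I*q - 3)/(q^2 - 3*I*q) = (q - I)/q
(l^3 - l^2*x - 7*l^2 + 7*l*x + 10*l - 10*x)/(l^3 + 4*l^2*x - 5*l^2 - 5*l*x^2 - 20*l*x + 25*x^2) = (l - 2)/(l + 5*x)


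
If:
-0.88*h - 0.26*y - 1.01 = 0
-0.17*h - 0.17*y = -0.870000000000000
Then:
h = -3.78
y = 8.89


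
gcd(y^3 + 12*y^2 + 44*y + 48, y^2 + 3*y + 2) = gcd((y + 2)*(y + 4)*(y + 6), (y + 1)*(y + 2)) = y + 2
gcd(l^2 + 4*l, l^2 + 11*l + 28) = l + 4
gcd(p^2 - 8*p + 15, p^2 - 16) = 1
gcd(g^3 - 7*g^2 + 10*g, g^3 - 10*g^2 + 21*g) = g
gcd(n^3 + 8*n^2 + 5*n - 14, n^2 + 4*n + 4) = n + 2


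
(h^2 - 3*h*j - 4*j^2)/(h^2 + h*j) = (h - 4*j)/h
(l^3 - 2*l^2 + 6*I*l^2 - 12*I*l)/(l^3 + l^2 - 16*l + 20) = l*(l + 6*I)/(l^2 + 3*l - 10)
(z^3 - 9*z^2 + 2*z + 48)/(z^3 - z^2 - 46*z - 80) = (z - 3)/(z + 5)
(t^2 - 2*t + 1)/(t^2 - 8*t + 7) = (t - 1)/(t - 7)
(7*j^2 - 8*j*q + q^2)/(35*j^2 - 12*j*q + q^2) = (-j + q)/(-5*j + q)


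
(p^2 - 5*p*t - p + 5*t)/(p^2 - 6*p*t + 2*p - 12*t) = (p^2 - 5*p*t - p + 5*t)/(p^2 - 6*p*t + 2*p - 12*t)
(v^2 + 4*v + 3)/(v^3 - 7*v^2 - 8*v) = (v + 3)/(v*(v - 8))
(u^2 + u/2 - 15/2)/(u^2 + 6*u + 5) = (2*u^2 + u - 15)/(2*(u^2 + 6*u + 5))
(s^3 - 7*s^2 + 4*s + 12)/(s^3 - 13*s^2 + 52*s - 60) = (s + 1)/(s - 5)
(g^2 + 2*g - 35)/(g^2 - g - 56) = (g - 5)/(g - 8)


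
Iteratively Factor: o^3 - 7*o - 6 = (o - 3)*(o^2 + 3*o + 2) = (o - 3)*(o + 1)*(o + 2)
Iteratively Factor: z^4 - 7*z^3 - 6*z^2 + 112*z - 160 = (z - 5)*(z^3 - 2*z^2 - 16*z + 32) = (z - 5)*(z - 2)*(z^2 - 16) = (z - 5)*(z - 4)*(z - 2)*(z + 4)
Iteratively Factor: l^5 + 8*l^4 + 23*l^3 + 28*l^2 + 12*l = (l + 2)*(l^4 + 6*l^3 + 11*l^2 + 6*l) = (l + 1)*(l + 2)*(l^3 + 5*l^2 + 6*l) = (l + 1)*(l + 2)^2*(l^2 + 3*l) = (l + 1)*(l + 2)^2*(l + 3)*(l)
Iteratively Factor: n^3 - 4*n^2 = (n)*(n^2 - 4*n) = n^2*(n - 4)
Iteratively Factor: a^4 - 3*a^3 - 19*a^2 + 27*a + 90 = (a + 3)*(a^3 - 6*a^2 - a + 30) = (a - 5)*(a + 3)*(a^2 - a - 6) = (a - 5)*(a - 3)*(a + 3)*(a + 2)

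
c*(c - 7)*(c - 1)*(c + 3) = c^4 - 5*c^3 - 17*c^2 + 21*c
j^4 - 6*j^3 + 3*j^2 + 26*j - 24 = (j - 4)*(j - 3)*(j - 1)*(j + 2)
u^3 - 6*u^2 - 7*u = u*(u - 7)*(u + 1)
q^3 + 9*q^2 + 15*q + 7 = (q + 1)^2*(q + 7)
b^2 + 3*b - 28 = (b - 4)*(b + 7)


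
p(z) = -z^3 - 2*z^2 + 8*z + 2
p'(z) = -3*z^2 - 4*z + 8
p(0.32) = 4.32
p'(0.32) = 6.41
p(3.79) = -50.85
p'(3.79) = -50.25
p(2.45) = -5.11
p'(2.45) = -19.81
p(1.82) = 3.91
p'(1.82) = -9.22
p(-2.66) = -14.61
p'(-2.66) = -2.59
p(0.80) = 6.61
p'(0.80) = 2.88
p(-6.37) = 128.36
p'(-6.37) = -88.25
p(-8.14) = 343.71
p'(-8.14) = -158.22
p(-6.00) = 98.00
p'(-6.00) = -76.00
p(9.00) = -817.00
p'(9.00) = -271.00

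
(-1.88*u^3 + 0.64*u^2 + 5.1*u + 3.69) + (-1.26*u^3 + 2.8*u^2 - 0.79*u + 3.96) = -3.14*u^3 + 3.44*u^2 + 4.31*u + 7.65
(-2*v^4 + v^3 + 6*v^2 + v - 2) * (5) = -10*v^4 + 5*v^3 + 30*v^2 + 5*v - 10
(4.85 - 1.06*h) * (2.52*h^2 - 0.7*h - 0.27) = -2.6712*h^3 + 12.964*h^2 - 3.1088*h - 1.3095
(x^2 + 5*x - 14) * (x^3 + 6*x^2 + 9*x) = x^5 + 11*x^4 + 25*x^3 - 39*x^2 - 126*x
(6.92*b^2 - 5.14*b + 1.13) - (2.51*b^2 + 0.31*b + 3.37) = 4.41*b^2 - 5.45*b - 2.24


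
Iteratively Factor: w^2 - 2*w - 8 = (w + 2)*(w - 4)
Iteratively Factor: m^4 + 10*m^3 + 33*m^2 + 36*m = (m + 3)*(m^3 + 7*m^2 + 12*m) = (m + 3)*(m + 4)*(m^2 + 3*m) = (m + 3)^2*(m + 4)*(m)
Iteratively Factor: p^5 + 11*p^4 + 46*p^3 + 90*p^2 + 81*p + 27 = (p + 1)*(p^4 + 10*p^3 + 36*p^2 + 54*p + 27) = (p + 1)*(p + 3)*(p^3 + 7*p^2 + 15*p + 9) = (p + 1)^2*(p + 3)*(p^2 + 6*p + 9) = (p + 1)^2*(p + 3)^2*(p + 3)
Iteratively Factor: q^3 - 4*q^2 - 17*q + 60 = (q - 5)*(q^2 + q - 12) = (q - 5)*(q - 3)*(q + 4)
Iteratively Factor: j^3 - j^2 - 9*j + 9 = (j - 1)*(j^2 - 9) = (j - 3)*(j - 1)*(j + 3)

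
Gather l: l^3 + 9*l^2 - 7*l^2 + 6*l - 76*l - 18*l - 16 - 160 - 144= l^3 + 2*l^2 - 88*l - 320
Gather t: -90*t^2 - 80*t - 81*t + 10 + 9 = -90*t^2 - 161*t + 19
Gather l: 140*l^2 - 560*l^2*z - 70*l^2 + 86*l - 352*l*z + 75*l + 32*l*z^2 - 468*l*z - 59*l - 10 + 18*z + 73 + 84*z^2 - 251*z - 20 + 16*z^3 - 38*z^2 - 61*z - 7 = l^2*(70 - 560*z) + l*(32*z^2 - 820*z + 102) + 16*z^3 + 46*z^2 - 294*z + 36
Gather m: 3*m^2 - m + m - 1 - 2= 3*m^2 - 3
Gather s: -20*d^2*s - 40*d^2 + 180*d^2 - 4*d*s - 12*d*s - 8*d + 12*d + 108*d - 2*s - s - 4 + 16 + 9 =140*d^2 + 112*d + s*(-20*d^2 - 16*d - 3) + 21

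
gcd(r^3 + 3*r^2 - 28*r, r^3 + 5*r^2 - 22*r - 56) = r^2 + 3*r - 28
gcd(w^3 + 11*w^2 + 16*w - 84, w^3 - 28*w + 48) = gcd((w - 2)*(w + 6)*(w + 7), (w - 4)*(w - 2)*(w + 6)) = w^2 + 4*w - 12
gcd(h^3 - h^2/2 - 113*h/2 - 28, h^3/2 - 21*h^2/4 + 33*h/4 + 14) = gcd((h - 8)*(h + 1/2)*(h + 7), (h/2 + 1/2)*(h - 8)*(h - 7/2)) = h - 8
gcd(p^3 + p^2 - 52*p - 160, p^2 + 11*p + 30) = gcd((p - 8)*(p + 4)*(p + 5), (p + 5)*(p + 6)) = p + 5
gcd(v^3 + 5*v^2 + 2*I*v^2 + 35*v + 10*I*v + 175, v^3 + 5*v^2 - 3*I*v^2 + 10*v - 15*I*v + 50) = v^2 + v*(5 - 5*I) - 25*I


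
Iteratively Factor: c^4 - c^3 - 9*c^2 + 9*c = (c - 3)*(c^3 + 2*c^2 - 3*c) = (c - 3)*(c + 3)*(c^2 - c) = c*(c - 3)*(c + 3)*(c - 1)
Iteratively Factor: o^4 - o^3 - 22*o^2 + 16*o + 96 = (o - 3)*(o^3 + 2*o^2 - 16*o - 32) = (o - 3)*(o + 4)*(o^2 - 2*o - 8) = (o - 4)*(o - 3)*(o + 4)*(o + 2)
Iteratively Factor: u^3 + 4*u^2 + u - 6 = (u + 2)*(u^2 + 2*u - 3) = (u - 1)*(u + 2)*(u + 3)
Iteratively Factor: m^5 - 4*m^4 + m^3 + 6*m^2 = (m - 3)*(m^4 - m^3 - 2*m^2) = (m - 3)*(m + 1)*(m^3 - 2*m^2) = m*(m - 3)*(m + 1)*(m^2 - 2*m) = m^2*(m - 3)*(m + 1)*(m - 2)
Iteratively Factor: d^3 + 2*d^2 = (d + 2)*(d^2) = d*(d + 2)*(d)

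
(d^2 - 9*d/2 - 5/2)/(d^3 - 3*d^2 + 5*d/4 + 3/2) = 2*(d - 5)/(2*d^2 - 7*d + 6)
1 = 1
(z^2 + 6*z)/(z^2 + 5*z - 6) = z/(z - 1)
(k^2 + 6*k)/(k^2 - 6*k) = (k + 6)/(k - 6)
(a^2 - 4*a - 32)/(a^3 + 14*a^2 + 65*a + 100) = (a - 8)/(a^2 + 10*a + 25)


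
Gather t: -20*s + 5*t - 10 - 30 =-20*s + 5*t - 40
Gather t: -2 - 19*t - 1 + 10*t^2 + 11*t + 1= 10*t^2 - 8*t - 2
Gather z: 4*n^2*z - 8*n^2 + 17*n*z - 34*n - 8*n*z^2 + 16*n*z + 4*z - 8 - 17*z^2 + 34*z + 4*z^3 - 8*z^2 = -8*n^2 - 34*n + 4*z^3 + z^2*(-8*n - 25) + z*(4*n^2 + 33*n + 38) - 8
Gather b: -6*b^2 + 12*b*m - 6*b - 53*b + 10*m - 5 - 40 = -6*b^2 + b*(12*m - 59) + 10*m - 45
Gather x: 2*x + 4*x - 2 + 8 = 6*x + 6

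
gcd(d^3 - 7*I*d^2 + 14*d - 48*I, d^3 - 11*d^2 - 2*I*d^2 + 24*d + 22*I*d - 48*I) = d - 2*I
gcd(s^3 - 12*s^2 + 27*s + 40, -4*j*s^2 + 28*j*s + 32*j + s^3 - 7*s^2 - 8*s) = s^2 - 7*s - 8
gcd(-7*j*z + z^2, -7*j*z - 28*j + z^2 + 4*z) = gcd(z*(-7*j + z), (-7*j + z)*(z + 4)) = -7*j + z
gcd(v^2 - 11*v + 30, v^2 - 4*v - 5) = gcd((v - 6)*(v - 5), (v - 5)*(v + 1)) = v - 5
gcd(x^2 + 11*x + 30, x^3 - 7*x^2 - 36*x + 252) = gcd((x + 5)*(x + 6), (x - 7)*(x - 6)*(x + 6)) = x + 6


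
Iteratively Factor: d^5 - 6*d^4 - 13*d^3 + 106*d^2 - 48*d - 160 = (d + 1)*(d^4 - 7*d^3 - 6*d^2 + 112*d - 160) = (d - 5)*(d + 1)*(d^3 - 2*d^2 - 16*d + 32) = (d - 5)*(d - 2)*(d + 1)*(d^2 - 16) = (d - 5)*(d - 2)*(d + 1)*(d + 4)*(d - 4)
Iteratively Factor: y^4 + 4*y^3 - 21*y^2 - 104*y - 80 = (y + 4)*(y^3 - 21*y - 20) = (y - 5)*(y + 4)*(y^2 + 5*y + 4) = (y - 5)*(y + 4)^2*(y + 1)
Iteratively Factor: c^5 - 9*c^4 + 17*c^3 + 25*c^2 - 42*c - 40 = (c - 4)*(c^4 - 5*c^3 - 3*c^2 + 13*c + 10) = (c - 5)*(c - 4)*(c^3 - 3*c - 2) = (c - 5)*(c - 4)*(c - 2)*(c^2 + 2*c + 1) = (c - 5)*(c - 4)*(c - 2)*(c + 1)*(c + 1)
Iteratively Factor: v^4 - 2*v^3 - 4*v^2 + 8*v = (v - 2)*(v^3 - 4*v) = (v - 2)^2*(v^2 + 2*v) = (v - 2)^2*(v + 2)*(v)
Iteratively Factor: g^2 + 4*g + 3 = (g + 1)*(g + 3)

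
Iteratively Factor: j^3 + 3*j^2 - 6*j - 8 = (j + 4)*(j^2 - j - 2) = (j - 2)*(j + 4)*(j + 1)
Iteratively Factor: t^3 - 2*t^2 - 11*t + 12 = (t - 1)*(t^2 - t - 12) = (t - 1)*(t + 3)*(t - 4)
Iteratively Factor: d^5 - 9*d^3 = (d)*(d^4 - 9*d^2) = d*(d - 3)*(d^3 + 3*d^2) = d^2*(d - 3)*(d^2 + 3*d) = d^3*(d - 3)*(d + 3)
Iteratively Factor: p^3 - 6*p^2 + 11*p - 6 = (p - 3)*(p^2 - 3*p + 2) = (p - 3)*(p - 1)*(p - 2)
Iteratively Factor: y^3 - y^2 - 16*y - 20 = (y - 5)*(y^2 + 4*y + 4) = (y - 5)*(y + 2)*(y + 2)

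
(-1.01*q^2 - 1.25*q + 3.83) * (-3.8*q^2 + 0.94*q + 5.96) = 3.838*q^4 + 3.8006*q^3 - 21.7486*q^2 - 3.8498*q + 22.8268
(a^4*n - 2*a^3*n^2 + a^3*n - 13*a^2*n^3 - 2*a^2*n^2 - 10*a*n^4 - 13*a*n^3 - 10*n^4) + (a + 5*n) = a^4*n - 2*a^3*n^2 + a^3*n - 13*a^2*n^3 - 2*a^2*n^2 - 10*a*n^4 - 13*a*n^3 + a - 10*n^4 + 5*n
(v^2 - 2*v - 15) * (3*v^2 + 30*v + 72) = 3*v^4 + 24*v^3 - 33*v^2 - 594*v - 1080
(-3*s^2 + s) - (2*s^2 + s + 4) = -5*s^2 - 4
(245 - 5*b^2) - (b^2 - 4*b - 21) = -6*b^2 + 4*b + 266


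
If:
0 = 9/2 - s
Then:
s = 9/2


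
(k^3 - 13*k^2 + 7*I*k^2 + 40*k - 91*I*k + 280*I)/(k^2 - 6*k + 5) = (k^2 + k*(-8 + 7*I) - 56*I)/(k - 1)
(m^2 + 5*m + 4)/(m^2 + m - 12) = (m + 1)/(m - 3)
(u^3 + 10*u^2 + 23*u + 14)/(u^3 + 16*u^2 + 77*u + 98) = (u + 1)/(u + 7)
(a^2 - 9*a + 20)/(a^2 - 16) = (a - 5)/(a + 4)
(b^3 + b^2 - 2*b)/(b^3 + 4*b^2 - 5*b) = (b + 2)/(b + 5)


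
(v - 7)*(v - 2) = v^2 - 9*v + 14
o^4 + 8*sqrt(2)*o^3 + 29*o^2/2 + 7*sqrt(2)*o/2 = o*(o + 7*sqrt(2))*(sqrt(2)*o/2 + 1/2)*(sqrt(2)*o + 1)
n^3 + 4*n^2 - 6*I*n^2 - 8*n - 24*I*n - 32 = (n + 4)*(n - 4*I)*(n - 2*I)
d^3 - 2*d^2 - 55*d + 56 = (d - 8)*(d - 1)*(d + 7)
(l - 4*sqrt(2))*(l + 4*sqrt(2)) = l^2 - 32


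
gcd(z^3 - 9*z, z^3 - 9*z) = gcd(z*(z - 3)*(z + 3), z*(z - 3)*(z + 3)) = z^3 - 9*z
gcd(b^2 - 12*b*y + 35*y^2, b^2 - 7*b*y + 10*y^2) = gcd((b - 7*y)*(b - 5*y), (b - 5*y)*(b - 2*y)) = -b + 5*y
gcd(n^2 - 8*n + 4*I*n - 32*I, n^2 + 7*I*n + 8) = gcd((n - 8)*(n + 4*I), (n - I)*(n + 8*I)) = 1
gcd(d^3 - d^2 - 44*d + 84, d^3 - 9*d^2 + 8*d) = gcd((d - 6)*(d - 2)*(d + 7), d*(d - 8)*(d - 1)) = 1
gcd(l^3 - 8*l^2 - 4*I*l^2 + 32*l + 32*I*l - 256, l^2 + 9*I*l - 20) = l + 4*I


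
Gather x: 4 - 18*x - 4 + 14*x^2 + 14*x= 14*x^2 - 4*x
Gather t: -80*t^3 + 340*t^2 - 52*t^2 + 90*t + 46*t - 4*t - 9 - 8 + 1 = -80*t^3 + 288*t^2 + 132*t - 16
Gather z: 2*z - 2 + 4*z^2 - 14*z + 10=4*z^2 - 12*z + 8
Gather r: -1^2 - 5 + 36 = 30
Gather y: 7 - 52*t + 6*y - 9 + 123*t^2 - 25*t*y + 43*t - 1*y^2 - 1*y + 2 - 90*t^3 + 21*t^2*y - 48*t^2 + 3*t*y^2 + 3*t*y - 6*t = -90*t^3 + 75*t^2 - 15*t + y^2*(3*t - 1) + y*(21*t^2 - 22*t + 5)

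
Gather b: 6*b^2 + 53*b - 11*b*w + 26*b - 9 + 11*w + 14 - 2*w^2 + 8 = 6*b^2 + b*(79 - 11*w) - 2*w^2 + 11*w + 13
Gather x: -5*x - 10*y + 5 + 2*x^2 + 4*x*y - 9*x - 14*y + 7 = 2*x^2 + x*(4*y - 14) - 24*y + 12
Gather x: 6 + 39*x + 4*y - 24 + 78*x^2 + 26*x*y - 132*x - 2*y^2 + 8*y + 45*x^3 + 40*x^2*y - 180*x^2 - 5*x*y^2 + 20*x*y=45*x^3 + x^2*(40*y - 102) + x*(-5*y^2 + 46*y - 93) - 2*y^2 + 12*y - 18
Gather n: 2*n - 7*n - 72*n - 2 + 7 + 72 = 77 - 77*n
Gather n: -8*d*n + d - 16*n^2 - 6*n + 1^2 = d - 16*n^2 + n*(-8*d - 6) + 1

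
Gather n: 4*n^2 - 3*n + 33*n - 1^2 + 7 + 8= 4*n^2 + 30*n + 14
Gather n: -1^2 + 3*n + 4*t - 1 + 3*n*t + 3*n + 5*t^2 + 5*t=n*(3*t + 6) + 5*t^2 + 9*t - 2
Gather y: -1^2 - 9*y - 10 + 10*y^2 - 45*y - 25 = 10*y^2 - 54*y - 36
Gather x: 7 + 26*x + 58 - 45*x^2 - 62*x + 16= -45*x^2 - 36*x + 81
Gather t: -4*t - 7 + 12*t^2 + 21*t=12*t^2 + 17*t - 7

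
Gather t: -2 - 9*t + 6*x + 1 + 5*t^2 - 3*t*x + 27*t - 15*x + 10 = 5*t^2 + t*(18 - 3*x) - 9*x + 9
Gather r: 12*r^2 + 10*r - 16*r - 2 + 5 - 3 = 12*r^2 - 6*r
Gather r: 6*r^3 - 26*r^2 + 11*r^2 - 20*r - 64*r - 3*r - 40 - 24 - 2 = 6*r^3 - 15*r^2 - 87*r - 66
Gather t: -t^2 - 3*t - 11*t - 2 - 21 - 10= -t^2 - 14*t - 33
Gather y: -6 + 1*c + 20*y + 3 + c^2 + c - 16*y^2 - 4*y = c^2 + 2*c - 16*y^2 + 16*y - 3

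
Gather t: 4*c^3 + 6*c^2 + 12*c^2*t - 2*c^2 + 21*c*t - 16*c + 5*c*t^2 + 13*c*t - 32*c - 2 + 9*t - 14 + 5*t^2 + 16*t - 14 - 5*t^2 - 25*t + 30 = 4*c^3 + 4*c^2 + 5*c*t^2 - 48*c + t*(12*c^2 + 34*c)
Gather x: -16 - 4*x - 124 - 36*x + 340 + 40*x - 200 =0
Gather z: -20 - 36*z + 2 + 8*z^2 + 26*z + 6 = 8*z^2 - 10*z - 12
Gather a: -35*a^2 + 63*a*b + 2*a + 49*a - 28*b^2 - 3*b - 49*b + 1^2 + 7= -35*a^2 + a*(63*b + 51) - 28*b^2 - 52*b + 8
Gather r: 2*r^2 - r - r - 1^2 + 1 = 2*r^2 - 2*r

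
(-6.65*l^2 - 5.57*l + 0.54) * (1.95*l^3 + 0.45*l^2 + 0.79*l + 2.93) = -12.9675*l^5 - 13.854*l^4 - 6.707*l^3 - 23.6418*l^2 - 15.8935*l + 1.5822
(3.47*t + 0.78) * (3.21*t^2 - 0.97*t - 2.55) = 11.1387*t^3 - 0.8621*t^2 - 9.6051*t - 1.989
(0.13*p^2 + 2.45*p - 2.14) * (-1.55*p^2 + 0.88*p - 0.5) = -0.2015*p^4 - 3.6831*p^3 + 5.408*p^2 - 3.1082*p + 1.07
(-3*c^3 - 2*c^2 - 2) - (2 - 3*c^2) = -3*c^3 + c^2 - 4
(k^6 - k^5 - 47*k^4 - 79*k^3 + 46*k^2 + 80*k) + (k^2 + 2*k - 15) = k^6 - k^5 - 47*k^4 - 79*k^3 + 47*k^2 + 82*k - 15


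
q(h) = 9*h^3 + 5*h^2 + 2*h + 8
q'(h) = 27*h^2 + 10*h + 2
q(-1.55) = -16.60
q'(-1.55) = 51.37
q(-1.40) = -9.70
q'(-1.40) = 40.92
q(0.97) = 22.86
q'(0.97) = 37.10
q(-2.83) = -161.60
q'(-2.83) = 189.94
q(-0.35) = 7.53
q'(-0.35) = 1.81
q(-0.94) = 3.06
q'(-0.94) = 16.46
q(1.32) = 40.05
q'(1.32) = 62.24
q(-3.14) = -227.61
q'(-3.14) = 236.81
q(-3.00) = -196.00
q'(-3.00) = 215.00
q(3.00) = 302.00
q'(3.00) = 275.00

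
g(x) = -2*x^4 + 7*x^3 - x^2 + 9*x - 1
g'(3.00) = -24.00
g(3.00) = 44.00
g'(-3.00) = 420.00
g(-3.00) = -388.00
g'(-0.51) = 16.54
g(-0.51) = -6.91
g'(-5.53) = 2015.16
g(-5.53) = -3135.52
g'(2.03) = 24.56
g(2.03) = 37.74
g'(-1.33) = 67.63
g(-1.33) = -37.47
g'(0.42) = 11.27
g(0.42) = 3.06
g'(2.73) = -2.72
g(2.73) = 47.45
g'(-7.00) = 3796.00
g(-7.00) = -7316.00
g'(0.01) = 8.98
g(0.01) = -0.91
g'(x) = -8*x^3 + 21*x^2 - 2*x + 9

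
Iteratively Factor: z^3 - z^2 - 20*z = (z)*(z^2 - z - 20) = z*(z + 4)*(z - 5)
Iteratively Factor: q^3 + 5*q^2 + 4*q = (q + 1)*(q^2 + 4*q) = (q + 1)*(q + 4)*(q)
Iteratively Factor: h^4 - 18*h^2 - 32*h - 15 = (h + 1)*(h^3 - h^2 - 17*h - 15) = (h - 5)*(h + 1)*(h^2 + 4*h + 3) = (h - 5)*(h + 1)*(h + 3)*(h + 1)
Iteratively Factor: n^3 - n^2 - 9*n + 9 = (n - 3)*(n^2 + 2*n - 3) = (n - 3)*(n - 1)*(n + 3)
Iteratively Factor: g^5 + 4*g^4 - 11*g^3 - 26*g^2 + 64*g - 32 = (g + 4)*(g^4 - 11*g^2 + 18*g - 8) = (g + 4)^2*(g^3 - 4*g^2 + 5*g - 2) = (g - 1)*(g + 4)^2*(g^2 - 3*g + 2) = (g - 1)^2*(g + 4)^2*(g - 2)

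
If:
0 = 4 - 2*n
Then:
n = 2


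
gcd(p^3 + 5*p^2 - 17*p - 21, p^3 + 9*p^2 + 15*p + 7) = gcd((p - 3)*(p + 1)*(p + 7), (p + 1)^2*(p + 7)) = p^2 + 8*p + 7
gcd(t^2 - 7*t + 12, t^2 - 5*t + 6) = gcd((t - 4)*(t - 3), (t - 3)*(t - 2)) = t - 3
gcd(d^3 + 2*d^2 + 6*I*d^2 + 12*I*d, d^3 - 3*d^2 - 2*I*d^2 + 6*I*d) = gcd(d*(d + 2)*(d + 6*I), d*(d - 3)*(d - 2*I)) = d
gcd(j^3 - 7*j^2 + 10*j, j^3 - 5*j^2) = j^2 - 5*j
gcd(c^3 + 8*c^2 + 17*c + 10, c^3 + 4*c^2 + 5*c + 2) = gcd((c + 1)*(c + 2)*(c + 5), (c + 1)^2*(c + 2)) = c^2 + 3*c + 2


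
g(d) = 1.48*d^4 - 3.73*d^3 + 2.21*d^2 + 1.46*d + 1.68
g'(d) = 5.92*d^3 - 11.19*d^2 + 4.42*d + 1.46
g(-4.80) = 1243.74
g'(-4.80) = -932.28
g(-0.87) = 5.39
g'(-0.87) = -14.75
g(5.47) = 790.30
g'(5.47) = 659.73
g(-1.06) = 8.93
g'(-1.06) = -22.85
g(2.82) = 33.32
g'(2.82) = 57.70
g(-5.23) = 1695.40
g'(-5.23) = -1174.63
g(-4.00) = 648.80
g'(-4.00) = -574.14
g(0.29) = 2.21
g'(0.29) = 1.95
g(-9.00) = 12597.00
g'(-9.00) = -5260.39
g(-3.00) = 237.78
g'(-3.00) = -272.35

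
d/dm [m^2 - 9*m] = 2*m - 9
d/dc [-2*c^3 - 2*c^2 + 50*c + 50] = -6*c^2 - 4*c + 50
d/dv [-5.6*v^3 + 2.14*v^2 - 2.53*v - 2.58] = -16.8*v^2 + 4.28*v - 2.53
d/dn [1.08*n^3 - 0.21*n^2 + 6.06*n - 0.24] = 3.24*n^2 - 0.42*n + 6.06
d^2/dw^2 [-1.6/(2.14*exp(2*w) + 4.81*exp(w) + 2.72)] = (-1.6*(4.28*exp(w) + 4.81)*(8.56*exp(w) + 9.62)*exp(w) + (13.696*exp(w) + 7.696)*(2.14*exp(2*w) + 4.81*exp(w) + 2.72))*exp(w)/(2.14*exp(2*w) + 4.81*exp(w) + 2.72)^3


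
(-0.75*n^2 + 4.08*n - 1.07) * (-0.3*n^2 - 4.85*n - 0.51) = 0.225*n^4 + 2.4135*n^3 - 19.0845*n^2 + 3.1087*n + 0.5457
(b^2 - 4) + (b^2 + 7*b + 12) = 2*b^2 + 7*b + 8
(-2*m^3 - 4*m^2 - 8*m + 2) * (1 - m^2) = 2*m^5 + 4*m^4 + 6*m^3 - 6*m^2 - 8*m + 2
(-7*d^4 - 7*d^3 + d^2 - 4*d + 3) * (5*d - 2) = -35*d^5 - 21*d^4 + 19*d^3 - 22*d^2 + 23*d - 6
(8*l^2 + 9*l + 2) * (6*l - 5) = 48*l^3 + 14*l^2 - 33*l - 10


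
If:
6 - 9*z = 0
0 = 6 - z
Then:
No Solution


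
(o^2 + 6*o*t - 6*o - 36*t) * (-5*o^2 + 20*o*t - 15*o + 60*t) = -5*o^4 - 10*o^3*t + 15*o^3 + 120*o^2*t^2 + 30*o^2*t + 90*o^2 - 360*o*t^2 + 180*o*t - 2160*t^2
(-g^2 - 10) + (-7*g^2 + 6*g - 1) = -8*g^2 + 6*g - 11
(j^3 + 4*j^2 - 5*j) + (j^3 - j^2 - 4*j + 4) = 2*j^3 + 3*j^2 - 9*j + 4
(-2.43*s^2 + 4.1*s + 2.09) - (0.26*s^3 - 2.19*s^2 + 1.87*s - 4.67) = -0.26*s^3 - 0.24*s^2 + 2.23*s + 6.76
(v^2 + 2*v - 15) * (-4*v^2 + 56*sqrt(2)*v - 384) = -4*v^4 - 8*v^3 + 56*sqrt(2)*v^3 - 324*v^2 + 112*sqrt(2)*v^2 - 840*sqrt(2)*v - 768*v + 5760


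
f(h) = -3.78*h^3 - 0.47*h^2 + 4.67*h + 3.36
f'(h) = -11.34*h^2 - 0.94*h + 4.67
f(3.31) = -123.41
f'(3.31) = -122.68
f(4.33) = -292.10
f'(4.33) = -212.01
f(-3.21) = 108.55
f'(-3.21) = -109.16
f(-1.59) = 9.94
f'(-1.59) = -22.50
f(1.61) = -6.11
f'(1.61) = -26.24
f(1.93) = -16.55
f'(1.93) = -39.38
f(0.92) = 4.32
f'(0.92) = -5.79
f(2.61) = -54.86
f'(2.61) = -75.03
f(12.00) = -6540.12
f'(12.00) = -1639.57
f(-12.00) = 6411.48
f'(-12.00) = -1617.01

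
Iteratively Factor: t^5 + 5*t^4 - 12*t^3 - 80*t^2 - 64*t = (t - 4)*(t^4 + 9*t^3 + 24*t^2 + 16*t) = t*(t - 4)*(t^3 + 9*t^2 + 24*t + 16) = t*(t - 4)*(t + 4)*(t^2 + 5*t + 4) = t*(t - 4)*(t + 1)*(t + 4)*(t + 4)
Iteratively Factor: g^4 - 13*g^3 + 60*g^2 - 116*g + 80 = (g - 2)*(g^3 - 11*g^2 + 38*g - 40) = (g - 2)^2*(g^2 - 9*g + 20) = (g - 4)*(g - 2)^2*(g - 5)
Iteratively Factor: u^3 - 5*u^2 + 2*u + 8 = (u - 4)*(u^2 - u - 2) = (u - 4)*(u - 2)*(u + 1)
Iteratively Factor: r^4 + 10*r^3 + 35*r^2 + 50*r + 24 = (r + 3)*(r^3 + 7*r^2 + 14*r + 8) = (r + 3)*(r + 4)*(r^2 + 3*r + 2) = (r + 1)*(r + 3)*(r + 4)*(r + 2)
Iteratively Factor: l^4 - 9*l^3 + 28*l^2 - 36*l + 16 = (l - 2)*(l^3 - 7*l^2 + 14*l - 8) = (l - 4)*(l - 2)*(l^2 - 3*l + 2) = (l - 4)*(l - 2)^2*(l - 1)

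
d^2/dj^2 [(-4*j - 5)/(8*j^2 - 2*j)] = (-64*j^3 - 240*j^2 + 60*j - 5)/(j^3*(64*j^3 - 48*j^2 + 12*j - 1))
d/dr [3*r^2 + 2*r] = 6*r + 2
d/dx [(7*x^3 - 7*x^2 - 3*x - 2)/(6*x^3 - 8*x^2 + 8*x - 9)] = (-14*x^4 + 148*x^3 - 233*x^2 + 94*x + 43)/(36*x^6 - 96*x^5 + 160*x^4 - 236*x^3 + 208*x^2 - 144*x + 81)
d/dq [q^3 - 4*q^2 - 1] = q*(3*q - 8)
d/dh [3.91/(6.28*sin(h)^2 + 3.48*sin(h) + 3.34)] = -(49.1096*sin(h) + 13.6068)*cos(h)/(6.28*sin(h)^2 + 3.48*sin(h) + 3.34)^2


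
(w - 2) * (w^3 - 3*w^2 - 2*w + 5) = w^4 - 5*w^3 + 4*w^2 + 9*w - 10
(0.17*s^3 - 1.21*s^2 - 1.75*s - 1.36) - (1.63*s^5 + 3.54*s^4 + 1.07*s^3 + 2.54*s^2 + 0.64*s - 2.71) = -1.63*s^5 - 3.54*s^4 - 0.9*s^3 - 3.75*s^2 - 2.39*s + 1.35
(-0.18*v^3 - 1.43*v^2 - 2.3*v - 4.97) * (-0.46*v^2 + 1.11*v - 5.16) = 0.0828*v^5 + 0.458*v^4 + 0.3995*v^3 + 7.112*v^2 + 6.3513*v + 25.6452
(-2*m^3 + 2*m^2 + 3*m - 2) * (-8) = 16*m^3 - 16*m^2 - 24*m + 16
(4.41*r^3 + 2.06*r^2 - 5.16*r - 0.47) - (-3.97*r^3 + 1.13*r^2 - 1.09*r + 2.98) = 8.38*r^3 + 0.93*r^2 - 4.07*r - 3.45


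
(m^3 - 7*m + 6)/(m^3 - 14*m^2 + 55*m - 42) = (m^2 + m - 6)/(m^2 - 13*m + 42)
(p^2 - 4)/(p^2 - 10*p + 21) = (p^2 - 4)/(p^2 - 10*p + 21)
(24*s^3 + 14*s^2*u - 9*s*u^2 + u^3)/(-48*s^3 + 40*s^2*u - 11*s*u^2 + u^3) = (-6*s^2 - 5*s*u + u^2)/(12*s^2 - 7*s*u + u^2)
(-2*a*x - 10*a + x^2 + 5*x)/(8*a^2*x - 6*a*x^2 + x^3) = (x + 5)/(x*(-4*a + x))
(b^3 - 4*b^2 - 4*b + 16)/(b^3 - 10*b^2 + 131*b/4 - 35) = 4*(b^2 - 4)/(4*b^2 - 24*b + 35)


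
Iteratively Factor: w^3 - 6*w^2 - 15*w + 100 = (w + 4)*(w^2 - 10*w + 25) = (w - 5)*(w + 4)*(w - 5)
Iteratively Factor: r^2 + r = (r)*(r + 1)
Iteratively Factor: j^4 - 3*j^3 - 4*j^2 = (j - 4)*(j^3 + j^2) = (j - 4)*(j + 1)*(j^2) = j*(j - 4)*(j + 1)*(j)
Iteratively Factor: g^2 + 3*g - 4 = (g + 4)*(g - 1)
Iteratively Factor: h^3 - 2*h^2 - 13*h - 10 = (h + 2)*(h^2 - 4*h - 5) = (h - 5)*(h + 2)*(h + 1)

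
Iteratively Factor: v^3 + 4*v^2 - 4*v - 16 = (v - 2)*(v^2 + 6*v + 8) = (v - 2)*(v + 2)*(v + 4)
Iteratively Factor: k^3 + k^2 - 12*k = (k)*(k^2 + k - 12) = k*(k + 4)*(k - 3)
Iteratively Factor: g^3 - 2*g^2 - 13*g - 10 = (g + 2)*(g^2 - 4*g - 5) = (g - 5)*(g + 2)*(g + 1)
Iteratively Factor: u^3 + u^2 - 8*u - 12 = (u + 2)*(u^2 - u - 6) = (u - 3)*(u + 2)*(u + 2)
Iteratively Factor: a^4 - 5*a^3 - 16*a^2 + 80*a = (a - 5)*(a^3 - 16*a) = (a - 5)*(a - 4)*(a^2 + 4*a) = (a - 5)*(a - 4)*(a + 4)*(a)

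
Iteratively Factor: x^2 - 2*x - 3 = (x - 3)*(x + 1)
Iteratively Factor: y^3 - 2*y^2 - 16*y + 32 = (y + 4)*(y^2 - 6*y + 8) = (y - 2)*(y + 4)*(y - 4)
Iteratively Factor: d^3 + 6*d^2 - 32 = (d + 4)*(d^2 + 2*d - 8) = (d + 4)^2*(d - 2)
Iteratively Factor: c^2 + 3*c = (c + 3)*(c)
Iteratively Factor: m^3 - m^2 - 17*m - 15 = (m + 1)*(m^2 - 2*m - 15) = (m - 5)*(m + 1)*(m + 3)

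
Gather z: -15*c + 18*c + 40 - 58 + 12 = 3*c - 6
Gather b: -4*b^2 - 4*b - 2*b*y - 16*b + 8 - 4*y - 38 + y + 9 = -4*b^2 + b*(-2*y - 20) - 3*y - 21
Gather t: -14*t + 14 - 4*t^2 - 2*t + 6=-4*t^2 - 16*t + 20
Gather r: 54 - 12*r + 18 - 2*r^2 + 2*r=-2*r^2 - 10*r + 72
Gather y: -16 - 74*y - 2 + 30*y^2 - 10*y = 30*y^2 - 84*y - 18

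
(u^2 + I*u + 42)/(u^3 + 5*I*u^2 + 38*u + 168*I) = 1/(u + 4*I)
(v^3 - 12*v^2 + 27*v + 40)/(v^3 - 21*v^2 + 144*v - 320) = (v + 1)/(v - 8)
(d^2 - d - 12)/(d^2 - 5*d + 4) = (d + 3)/(d - 1)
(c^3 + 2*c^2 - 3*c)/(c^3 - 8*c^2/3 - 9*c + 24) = 3*c*(c - 1)/(3*c^2 - 17*c + 24)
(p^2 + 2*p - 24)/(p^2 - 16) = (p + 6)/(p + 4)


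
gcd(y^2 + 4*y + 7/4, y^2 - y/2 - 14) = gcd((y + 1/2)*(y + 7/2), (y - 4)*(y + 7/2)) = y + 7/2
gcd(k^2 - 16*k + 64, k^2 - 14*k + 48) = k - 8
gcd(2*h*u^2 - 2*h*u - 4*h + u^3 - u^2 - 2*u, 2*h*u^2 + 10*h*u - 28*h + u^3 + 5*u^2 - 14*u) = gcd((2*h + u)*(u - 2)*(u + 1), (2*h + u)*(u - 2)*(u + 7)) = 2*h*u - 4*h + u^2 - 2*u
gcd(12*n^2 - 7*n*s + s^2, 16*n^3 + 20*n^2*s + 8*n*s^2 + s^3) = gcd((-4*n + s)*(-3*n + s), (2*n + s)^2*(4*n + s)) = 1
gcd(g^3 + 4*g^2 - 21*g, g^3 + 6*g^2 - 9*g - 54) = g - 3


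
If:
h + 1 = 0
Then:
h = -1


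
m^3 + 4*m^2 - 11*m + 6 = (m - 1)^2*(m + 6)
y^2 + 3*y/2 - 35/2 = (y - 7/2)*(y + 5)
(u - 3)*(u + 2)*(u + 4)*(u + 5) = u^4 + 8*u^3 + 5*u^2 - 74*u - 120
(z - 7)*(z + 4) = z^2 - 3*z - 28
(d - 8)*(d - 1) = d^2 - 9*d + 8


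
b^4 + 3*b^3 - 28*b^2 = b^2*(b - 4)*(b + 7)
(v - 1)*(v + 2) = v^2 + v - 2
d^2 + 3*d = d*(d + 3)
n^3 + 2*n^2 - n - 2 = (n - 1)*(n + 1)*(n + 2)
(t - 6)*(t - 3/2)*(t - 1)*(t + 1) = t^4 - 15*t^3/2 + 8*t^2 + 15*t/2 - 9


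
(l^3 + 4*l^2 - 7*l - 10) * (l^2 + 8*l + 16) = l^5 + 12*l^4 + 41*l^3 - 2*l^2 - 192*l - 160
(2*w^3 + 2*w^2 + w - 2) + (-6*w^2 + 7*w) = 2*w^3 - 4*w^2 + 8*w - 2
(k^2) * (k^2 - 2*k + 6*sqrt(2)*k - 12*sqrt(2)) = k^4 - 2*k^3 + 6*sqrt(2)*k^3 - 12*sqrt(2)*k^2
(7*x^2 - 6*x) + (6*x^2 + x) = 13*x^2 - 5*x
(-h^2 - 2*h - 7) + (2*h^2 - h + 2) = h^2 - 3*h - 5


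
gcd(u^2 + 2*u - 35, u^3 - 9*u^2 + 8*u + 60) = u - 5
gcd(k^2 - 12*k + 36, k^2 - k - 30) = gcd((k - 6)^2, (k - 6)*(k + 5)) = k - 6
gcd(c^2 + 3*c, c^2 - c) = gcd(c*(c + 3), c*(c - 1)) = c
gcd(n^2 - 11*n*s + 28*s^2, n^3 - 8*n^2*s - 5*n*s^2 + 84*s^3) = n^2 - 11*n*s + 28*s^2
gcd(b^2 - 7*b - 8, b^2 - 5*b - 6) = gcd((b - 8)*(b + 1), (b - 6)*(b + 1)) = b + 1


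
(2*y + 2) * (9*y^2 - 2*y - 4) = 18*y^3 + 14*y^2 - 12*y - 8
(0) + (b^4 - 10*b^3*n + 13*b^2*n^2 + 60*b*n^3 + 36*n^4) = b^4 - 10*b^3*n + 13*b^2*n^2 + 60*b*n^3 + 36*n^4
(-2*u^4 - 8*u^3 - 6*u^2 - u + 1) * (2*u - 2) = -4*u^5 - 12*u^4 + 4*u^3 + 10*u^2 + 4*u - 2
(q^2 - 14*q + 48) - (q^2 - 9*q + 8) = 40 - 5*q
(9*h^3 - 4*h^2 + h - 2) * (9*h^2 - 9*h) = 81*h^5 - 117*h^4 + 45*h^3 - 27*h^2 + 18*h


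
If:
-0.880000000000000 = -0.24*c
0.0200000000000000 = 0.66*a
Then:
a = 0.03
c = 3.67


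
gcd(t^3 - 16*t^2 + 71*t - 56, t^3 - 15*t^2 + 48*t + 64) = t - 8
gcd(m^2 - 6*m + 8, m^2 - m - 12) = m - 4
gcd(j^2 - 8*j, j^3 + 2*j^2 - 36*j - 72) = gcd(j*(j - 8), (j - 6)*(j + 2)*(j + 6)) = 1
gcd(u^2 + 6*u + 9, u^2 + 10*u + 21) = u + 3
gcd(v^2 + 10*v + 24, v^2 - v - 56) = 1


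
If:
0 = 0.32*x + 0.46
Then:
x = -1.44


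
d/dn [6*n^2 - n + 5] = 12*n - 1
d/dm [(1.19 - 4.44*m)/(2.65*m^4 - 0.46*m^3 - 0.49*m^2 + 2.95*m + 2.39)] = (35.298*m^4 - 16.6988*m^3 - 0.5334*m^2 + 1.1662*m - 14.1221)/(7.0225*m^8 - 2.438*m^7 - 2.3854*m^6 + 16.0858*m^5 + 10.1931*m^4 - 5.0898*m^3 + 6.3603*m^2 + 14.101*m + 5.7121)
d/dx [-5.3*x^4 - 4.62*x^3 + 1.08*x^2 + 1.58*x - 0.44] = -21.2*x^3 - 13.86*x^2 + 2.16*x + 1.58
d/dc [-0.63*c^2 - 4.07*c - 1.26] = -1.26*c - 4.07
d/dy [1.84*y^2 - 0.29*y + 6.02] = 3.68*y - 0.29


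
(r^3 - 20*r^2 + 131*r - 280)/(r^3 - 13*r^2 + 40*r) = (r - 7)/r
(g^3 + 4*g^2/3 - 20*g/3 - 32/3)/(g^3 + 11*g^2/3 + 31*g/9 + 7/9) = 3*(3*g^3 + 4*g^2 - 20*g - 32)/(9*g^3 + 33*g^2 + 31*g + 7)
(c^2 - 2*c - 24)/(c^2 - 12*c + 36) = (c + 4)/(c - 6)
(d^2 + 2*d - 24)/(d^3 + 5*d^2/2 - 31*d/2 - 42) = 2*(d + 6)/(2*d^2 + 13*d + 21)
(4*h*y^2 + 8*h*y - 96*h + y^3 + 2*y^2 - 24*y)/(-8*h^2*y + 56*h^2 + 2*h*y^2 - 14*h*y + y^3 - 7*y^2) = (y^2 + 2*y - 24)/(-2*h*y + 14*h + y^2 - 7*y)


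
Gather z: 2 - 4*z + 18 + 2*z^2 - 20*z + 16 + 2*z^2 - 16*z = 4*z^2 - 40*z + 36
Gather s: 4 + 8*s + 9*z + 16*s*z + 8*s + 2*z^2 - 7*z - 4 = s*(16*z + 16) + 2*z^2 + 2*z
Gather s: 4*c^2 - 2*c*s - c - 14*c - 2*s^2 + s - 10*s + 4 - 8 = 4*c^2 - 15*c - 2*s^2 + s*(-2*c - 9) - 4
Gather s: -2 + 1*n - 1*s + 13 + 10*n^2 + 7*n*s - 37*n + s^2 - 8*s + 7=10*n^2 - 36*n + s^2 + s*(7*n - 9) + 18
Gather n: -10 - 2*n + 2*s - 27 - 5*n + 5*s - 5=-7*n + 7*s - 42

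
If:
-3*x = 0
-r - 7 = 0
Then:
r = -7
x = 0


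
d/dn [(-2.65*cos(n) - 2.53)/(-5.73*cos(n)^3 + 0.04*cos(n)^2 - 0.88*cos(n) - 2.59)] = (30.369*cos(n)^3 + 43.3847*cos(n)^2 - 0.2024*cos(n) - 4.6371)*sin(n)/(32.8329*cos(n)^6 - 0.4584*cos(n)^5 + 10.0864*cos(n)^4 + 29.611*cos(n)^3 + 0.5672*cos(n)^2 + 4.5584*cos(n) + 6.7081)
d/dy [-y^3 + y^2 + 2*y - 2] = -3*y^2 + 2*y + 2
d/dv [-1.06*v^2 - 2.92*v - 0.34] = -2.12*v - 2.92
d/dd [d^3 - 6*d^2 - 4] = 3*d*(d - 4)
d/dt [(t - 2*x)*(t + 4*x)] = 2*t + 2*x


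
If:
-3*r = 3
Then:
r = -1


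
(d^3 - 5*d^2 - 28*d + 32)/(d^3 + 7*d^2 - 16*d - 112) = (d^2 - 9*d + 8)/(d^2 + 3*d - 28)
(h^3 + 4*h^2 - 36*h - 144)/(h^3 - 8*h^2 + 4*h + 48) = (h^2 + 10*h + 24)/(h^2 - 2*h - 8)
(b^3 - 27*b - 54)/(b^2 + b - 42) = (b^2 + 6*b + 9)/(b + 7)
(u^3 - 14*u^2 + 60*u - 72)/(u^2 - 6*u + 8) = (u^2 - 12*u + 36)/(u - 4)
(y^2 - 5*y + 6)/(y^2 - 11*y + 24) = (y - 2)/(y - 8)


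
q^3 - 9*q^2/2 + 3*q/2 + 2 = (q - 4)*(q - 1)*(q + 1/2)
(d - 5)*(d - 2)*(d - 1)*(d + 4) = d^4 - 4*d^3 - 15*d^2 + 58*d - 40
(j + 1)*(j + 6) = j^2 + 7*j + 6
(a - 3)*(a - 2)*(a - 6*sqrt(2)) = a^3 - 6*sqrt(2)*a^2 - 5*a^2 + 6*a + 30*sqrt(2)*a - 36*sqrt(2)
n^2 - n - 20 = (n - 5)*(n + 4)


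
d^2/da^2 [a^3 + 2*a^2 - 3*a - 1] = 6*a + 4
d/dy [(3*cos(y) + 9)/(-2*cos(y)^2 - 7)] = 3*(-12*cos(y) - cos(2*y) + 6)*sin(y)/(cos(2*y) + 8)^2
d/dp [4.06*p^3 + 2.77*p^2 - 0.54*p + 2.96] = 12.18*p^2 + 5.54*p - 0.54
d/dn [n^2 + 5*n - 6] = 2*n + 5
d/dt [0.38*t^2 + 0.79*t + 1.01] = 0.76*t + 0.79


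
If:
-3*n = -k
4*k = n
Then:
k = 0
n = 0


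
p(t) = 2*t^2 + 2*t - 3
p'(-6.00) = -22.00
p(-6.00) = 57.00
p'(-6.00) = -22.00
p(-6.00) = 57.00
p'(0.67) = 4.68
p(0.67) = -0.76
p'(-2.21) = -6.84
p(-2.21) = 2.35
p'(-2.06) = -6.24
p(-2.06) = 1.37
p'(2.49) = 11.96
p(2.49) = 14.38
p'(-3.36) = -11.44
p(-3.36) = 12.86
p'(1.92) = 9.68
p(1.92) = 8.21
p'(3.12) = 14.48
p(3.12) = 22.71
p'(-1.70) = -4.80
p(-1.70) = -0.62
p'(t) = 4*t + 2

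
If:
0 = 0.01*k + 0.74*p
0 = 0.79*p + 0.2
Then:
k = 18.73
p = -0.25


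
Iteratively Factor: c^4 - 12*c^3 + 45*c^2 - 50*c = (c)*(c^3 - 12*c^2 + 45*c - 50) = c*(c - 5)*(c^2 - 7*c + 10) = c*(c - 5)^2*(c - 2)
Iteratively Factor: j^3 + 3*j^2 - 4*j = (j + 4)*(j^2 - j) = j*(j + 4)*(j - 1)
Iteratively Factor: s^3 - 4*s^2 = (s - 4)*(s^2) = s*(s - 4)*(s)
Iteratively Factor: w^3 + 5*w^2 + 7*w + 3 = (w + 1)*(w^2 + 4*w + 3) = (w + 1)*(w + 3)*(w + 1)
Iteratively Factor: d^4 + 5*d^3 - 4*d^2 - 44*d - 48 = (d + 2)*(d^3 + 3*d^2 - 10*d - 24) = (d + 2)^2*(d^2 + d - 12) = (d - 3)*(d + 2)^2*(d + 4)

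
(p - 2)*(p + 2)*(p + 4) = p^3 + 4*p^2 - 4*p - 16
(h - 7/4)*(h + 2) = h^2 + h/4 - 7/2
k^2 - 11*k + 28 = (k - 7)*(k - 4)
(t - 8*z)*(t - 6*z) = t^2 - 14*t*z + 48*z^2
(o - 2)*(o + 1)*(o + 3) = o^3 + 2*o^2 - 5*o - 6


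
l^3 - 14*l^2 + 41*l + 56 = (l - 8)*(l - 7)*(l + 1)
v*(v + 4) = v^2 + 4*v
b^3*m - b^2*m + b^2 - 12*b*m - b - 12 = (b - 4)*(b + 3)*(b*m + 1)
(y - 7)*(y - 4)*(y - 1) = y^3 - 12*y^2 + 39*y - 28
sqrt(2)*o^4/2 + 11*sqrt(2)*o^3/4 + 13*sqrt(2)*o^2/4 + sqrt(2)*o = o*(o + 1/2)*(o + 4)*(sqrt(2)*o/2 + sqrt(2)/2)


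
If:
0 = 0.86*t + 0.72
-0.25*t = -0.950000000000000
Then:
No Solution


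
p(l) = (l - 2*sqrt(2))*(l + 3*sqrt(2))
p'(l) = 2*l + sqrt(2)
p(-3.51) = -4.64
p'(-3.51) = -5.61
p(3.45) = 4.78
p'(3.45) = 8.31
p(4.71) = 16.85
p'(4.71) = 10.83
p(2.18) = -4.16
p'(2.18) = 5.77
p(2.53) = -2.02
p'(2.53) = 6.47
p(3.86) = 8.36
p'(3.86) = 9.13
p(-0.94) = -12.45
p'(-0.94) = -0.47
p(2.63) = -1.36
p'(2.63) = 6.67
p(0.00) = -12.00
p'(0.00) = 1.41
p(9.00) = 81.73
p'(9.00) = 19.41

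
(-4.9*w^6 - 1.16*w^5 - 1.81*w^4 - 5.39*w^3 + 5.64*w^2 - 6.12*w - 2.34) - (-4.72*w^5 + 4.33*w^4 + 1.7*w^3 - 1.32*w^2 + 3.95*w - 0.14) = -4.9*w^6 + 3.56*w^5 - 6.14*w^4 - 7.09*w^3 + 6.96*w^2 - 10.07*w - 2.2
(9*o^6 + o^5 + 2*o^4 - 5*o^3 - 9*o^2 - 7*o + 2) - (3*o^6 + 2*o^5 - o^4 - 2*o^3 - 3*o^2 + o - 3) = 6*o^6 - o^5 + 3*o^4 - 3*o^3 - 6*o^2 - 8*o + 5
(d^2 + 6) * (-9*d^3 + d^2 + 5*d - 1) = -9*d^5 + d^4 - 49*d^3 + 5*d^2 + 30*d - 6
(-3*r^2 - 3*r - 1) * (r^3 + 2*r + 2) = -3*r^5 - 3*r^4 - 7*r^3 - 12*r^2 - 8*r - 2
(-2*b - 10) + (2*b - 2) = -12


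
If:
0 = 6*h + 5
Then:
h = -5/6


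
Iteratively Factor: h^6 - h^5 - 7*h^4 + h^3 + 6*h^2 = (h - 1)*(h^5 - 7*h^3 - 6*h^2) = (h - 3)*(h - 1)*(h^4 + 3*h^3 + 2*h^2) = (h - 3)*(h - 1)*(h + 1)*(h^3 + 2*h^2) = h*(h - 3)*(h - 1)*(h + 1)*(h^2 + 2*h) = h*(h - 3)*(h - 1)*(h + 1)*(h + 2)*(h)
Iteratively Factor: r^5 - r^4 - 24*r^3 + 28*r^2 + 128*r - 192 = (r + 3)*(r^4 - 4*r^3 - 12*r^2 + 64*r - 64) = (r - 4)*(r + 3)*(r^3 - 12*r + 16) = (r - 4)*(r - 2)*(r + 3)*(r^2 + 2*r - 8) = (r - 4)*(r - 2)^2*(r + 3)*(r + 4)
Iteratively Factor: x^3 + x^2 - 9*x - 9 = (x + 3)*(x^2 - 2*x - 3) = (x - 3)*(x + 3)*(x + 1)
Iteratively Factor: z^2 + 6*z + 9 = (z + 3)*(z + 3)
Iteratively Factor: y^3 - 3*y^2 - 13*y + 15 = (y + 3)*(y^2 - 6*y + 5) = (y - 1)*(y + 3)*(y - 5)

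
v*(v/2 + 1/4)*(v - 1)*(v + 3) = v^4/2 + 5*v^3/4 - v^2 - 3*v/4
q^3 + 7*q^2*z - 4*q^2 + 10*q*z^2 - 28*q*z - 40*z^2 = (q - 4)*(q + 2*z)*(q + 5*z)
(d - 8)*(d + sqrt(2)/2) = d^2 - 8*d + sqrt(2)*d/2 - 4*sqrt(2)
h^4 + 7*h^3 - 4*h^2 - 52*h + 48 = (h - 2)*(h - 1)*(h + 4)*(h + 6)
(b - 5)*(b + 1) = b^2 - 4*b - 5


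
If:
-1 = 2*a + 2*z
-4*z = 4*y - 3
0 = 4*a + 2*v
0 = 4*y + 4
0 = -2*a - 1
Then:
No Solution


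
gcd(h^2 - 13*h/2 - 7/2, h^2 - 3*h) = 1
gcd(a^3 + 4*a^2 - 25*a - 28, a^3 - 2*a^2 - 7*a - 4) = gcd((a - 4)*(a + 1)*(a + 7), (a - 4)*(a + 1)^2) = a^2 - 3*a - 4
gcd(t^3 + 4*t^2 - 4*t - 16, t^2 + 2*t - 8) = t^2 + 2*t - 8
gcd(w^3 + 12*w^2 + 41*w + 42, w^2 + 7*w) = w + 7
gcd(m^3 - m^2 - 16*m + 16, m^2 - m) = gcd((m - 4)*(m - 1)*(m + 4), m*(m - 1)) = m - 1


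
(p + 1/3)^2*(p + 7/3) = p^3 + 3*p^2 + 5*p/3 + 7/27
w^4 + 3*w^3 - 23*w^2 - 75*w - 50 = (w - 5)*(w + 1)*(w + 2)*(w + 5)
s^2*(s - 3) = s^3 - 3*s^2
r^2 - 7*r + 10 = (r - 5)*(r - 2)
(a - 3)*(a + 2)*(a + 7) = a^3 + 6*a^2 - 13*a - 42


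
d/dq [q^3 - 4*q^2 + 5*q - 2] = 3*q^2 - 8*q + 5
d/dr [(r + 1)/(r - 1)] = -2/(r - 1)^2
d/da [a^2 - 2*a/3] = 2*a - 2/3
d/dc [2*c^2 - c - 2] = 4*c - 1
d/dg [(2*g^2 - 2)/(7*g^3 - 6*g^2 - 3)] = 2*g*(14*g^3 - 12*g^2 - 3*(7*g - 4)*(g^2 - 1) - 6)/(-7*g^3 + 6*g^2 + 3)^2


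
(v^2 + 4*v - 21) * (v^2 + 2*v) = v^4 + 6*v^3 - 13*v^2 - 42*v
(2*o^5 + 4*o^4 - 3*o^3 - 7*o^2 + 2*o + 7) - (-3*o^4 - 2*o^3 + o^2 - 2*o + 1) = 2*o^5 + 7*o^4 - o^3 - 8*o^2 + 4*o + 6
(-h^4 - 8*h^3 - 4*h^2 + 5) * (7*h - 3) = -7*h^5 - 53*h^4 - 4*h^3 + 12*h^2 + 35*h - 15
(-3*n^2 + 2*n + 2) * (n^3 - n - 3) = -3*n^5 + 2*n^4 + 5*n^3 + 7*n^2 - 8*n - 6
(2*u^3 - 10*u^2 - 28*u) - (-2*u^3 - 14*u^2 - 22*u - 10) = 4*u^3 + 4*u^2 - 6*u + 10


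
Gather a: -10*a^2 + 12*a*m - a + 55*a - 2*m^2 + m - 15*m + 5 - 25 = -10*a^2 + a*(12*m + 54) - 2*m^2 - 14*m - 20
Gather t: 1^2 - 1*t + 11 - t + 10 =22 - 2*t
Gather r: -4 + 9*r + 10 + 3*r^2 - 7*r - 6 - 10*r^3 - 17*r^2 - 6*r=-10*r^3 - 14*r^2 - 4*r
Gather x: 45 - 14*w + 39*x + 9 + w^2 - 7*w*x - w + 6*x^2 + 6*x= w^2 - 15*w + 6*x^2 + x*(45 - 7*w) + 54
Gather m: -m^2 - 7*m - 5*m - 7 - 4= -m^2 - 12*m - 11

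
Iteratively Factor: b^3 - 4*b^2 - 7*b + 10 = (b + 2)*(b^2 - 6*b + 5) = (b - 5)*(b + 2)*(b - 1)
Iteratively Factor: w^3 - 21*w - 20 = (w + 1)*(w^2 - w - 20) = (w + 1)*(w + 4)*(w - 5)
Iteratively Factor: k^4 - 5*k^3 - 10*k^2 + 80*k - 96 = (k - 3)*(k^3 - 2*k^2 - 16*k + 32) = (k - 4)*(k - 3)*(k^2 + 2*k - 8) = (k - 4)*(k - 3)*(k - 2)*(k + 4)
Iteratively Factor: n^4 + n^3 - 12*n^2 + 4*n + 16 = (n - 2)*(n^3 + 3*n^2 - 6*n - 8) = (n - 2)*(n + 1)*(n^2 + 2*n - 8) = (n - 2)^2*(n + 1)*(n + 4)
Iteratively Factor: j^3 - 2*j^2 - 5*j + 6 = (j - 3)*(j^2 + j - 2) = (j - 3)*(j + 2)*(j - 1)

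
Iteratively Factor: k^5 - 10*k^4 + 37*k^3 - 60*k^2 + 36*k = (k - 2)*(k^4 - 8*k^3 + 21*k^2 - 18*k) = (k - 3)*(k - 2)*(k^3 - 5*k^2 + 6*k) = k*(k - 3)*(k - 2)*(k^2 - 5*k + 6) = k*(k - 3)^2*(k - 2)*(k - 2)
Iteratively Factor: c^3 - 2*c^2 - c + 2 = (c - 2)*(c^2 - 1) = (c - 2)*(c - 1)*(c + 1)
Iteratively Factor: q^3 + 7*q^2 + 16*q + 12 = (q + 3)*(q^2 + 4*q + 4) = (q + 2)*(q + 3)*(q + 2)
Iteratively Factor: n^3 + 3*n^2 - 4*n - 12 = (n + 2)*(n^2 + n - 6) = (n - 2)*(n + 2)*(n + 3)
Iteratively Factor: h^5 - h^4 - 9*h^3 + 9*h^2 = (h - 3)*(h^4 + 2*h^3 - 3*h^2) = (h - 3)*(h - 1)*(h^3 + 3*h^2) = h*(h - 3)*(h - 1)*(h^2 + 3*h) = h*(h - 3)*(h - 1)*(h + 3)*(h)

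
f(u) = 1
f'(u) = 0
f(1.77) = 1.00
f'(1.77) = 0.00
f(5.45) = 1.00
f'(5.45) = 0.00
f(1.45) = 1.00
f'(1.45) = 0.00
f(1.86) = 1.00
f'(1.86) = 0.00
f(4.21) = 1.00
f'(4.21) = 0.00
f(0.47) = 1.00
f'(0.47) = 0.00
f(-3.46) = 1.00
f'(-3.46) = 0.00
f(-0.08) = 1.00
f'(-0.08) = 0.00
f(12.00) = 1.00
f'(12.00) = 0.00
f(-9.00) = 1.00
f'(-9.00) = 0.00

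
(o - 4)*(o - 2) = o^2 - 6*o + 8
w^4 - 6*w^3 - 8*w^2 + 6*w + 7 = (w - 7)*(w - 1)*(w + 1)^2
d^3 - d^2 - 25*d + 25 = (d - 5)*(d - 1)*(d + 5)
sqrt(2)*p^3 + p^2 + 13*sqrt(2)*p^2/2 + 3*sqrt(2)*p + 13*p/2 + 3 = (p + 6)*(p + sqrt(2)/2)*(sqrt(2)*p + sqrt(2)/2)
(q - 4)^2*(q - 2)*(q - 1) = q^4 - 11*q^3 + 42*q^2 - 64*q + 32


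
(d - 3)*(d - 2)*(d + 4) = d^3 - d^2 - 14*d + 24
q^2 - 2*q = q*(q - 2)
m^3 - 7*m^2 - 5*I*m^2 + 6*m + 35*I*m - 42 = (m - 7)*(m - 6*I)*(m + I)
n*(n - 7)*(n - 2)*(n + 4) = n^4 - 5*n^3 - 22*n^2 + 56*n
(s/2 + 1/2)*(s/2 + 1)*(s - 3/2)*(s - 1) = s^4/4 + s^3/8 - s^2 - s/8 + 3/4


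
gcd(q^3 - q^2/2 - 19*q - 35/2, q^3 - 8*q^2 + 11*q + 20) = q^2 - 4*q - 5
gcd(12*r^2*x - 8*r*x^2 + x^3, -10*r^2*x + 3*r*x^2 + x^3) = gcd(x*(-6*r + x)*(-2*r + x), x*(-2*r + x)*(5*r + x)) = -2*r*x + x^2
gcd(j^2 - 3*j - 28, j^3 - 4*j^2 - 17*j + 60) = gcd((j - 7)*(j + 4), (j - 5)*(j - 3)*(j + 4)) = j + 4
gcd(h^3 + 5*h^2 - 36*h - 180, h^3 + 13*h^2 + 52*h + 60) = h^2 + 11*h + 30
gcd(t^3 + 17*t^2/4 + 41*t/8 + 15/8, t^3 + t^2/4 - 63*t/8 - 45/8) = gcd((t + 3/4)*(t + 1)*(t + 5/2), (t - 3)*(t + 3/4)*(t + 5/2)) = t^2 + 13*t/4 + 15/8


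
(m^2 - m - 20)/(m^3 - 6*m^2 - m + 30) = (m + 4)/(m^2 - m - 6)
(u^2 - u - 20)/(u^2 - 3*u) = (u^2 - u - 20)/(u*(u - 3))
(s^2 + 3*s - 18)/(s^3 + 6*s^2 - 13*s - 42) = (s + 6)/(s^2 + 9*s + 14)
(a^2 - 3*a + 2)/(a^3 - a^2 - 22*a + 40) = (a - 1)/(a^2 + a - 20)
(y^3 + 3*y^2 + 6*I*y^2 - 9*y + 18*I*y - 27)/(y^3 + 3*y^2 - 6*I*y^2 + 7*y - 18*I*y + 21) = (y^2 + 6*I*y - 9)/(y^2 - 6*I*y + 7)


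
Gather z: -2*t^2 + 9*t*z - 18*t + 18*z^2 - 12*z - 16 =-2*t^2 - 18*t + 18*z^2 + z*(9*t - 12) - 16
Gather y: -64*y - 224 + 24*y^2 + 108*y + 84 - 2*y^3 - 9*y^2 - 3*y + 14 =-2*y^3 + 15*y^2 + 41*y - 126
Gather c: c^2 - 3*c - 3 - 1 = c^2 - 3*c - 4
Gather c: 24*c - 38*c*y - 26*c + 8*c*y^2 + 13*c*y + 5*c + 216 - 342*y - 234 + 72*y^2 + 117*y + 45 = c*(8*y^2 - 25*y + 3) + 72*y^2 - 225*y + 27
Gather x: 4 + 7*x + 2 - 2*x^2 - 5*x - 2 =-2*x^2 + 2*x + 4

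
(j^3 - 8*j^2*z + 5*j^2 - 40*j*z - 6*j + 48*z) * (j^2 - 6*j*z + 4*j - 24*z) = j^5 - 14*j^4*z + 9*j^4 + 48*j^3*z^2 - 126*j^3*z + 14*j^3 + 432*j^2*z^2 - 196*j^2*z - 24*j^2 + 672*j*z^2 + 336*j*z - 1152*z^2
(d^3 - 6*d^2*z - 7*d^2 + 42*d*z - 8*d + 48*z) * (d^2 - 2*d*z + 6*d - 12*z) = d^5 - 8*d^4*z - d^4 + 12*d^3*z^2 + 8*d^3*z - 50*d^3 - 12*d^2*z^2 + 400*d^2*z - 48*d^2 - 600*d*z^2 + 384*d*z - 576*z^2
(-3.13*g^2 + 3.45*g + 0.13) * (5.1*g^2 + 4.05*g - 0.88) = -15.963*g^4 + 4.9185*g^3 + 17.3899*g^2 - 2.5095*g - 0.1144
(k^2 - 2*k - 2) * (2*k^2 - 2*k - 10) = 2*k^4 - 6*k^3 - 10*k^2 + 24*k + 20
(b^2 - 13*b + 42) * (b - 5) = b^3 - 18*b^2 + 107*b - 210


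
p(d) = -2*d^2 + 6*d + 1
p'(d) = 6 - 4*d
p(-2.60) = -28.12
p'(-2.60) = 16.40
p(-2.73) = -30.29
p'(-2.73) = 16.92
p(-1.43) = -11.67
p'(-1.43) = 11.72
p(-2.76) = -30.80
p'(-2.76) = 17.04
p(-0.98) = -6.80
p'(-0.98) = 9.92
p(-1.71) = -15.11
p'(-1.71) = 12.84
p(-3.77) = -50.05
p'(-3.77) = 21.08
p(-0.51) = -2.58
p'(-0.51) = 8.04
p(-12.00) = -359.00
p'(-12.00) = 54.00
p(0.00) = 1.00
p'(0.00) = 6.00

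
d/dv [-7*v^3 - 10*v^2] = v*(-21*v - 20)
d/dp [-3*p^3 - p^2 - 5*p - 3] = -9*p^2 - 2*p - 5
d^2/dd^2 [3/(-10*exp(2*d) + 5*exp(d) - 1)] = 15*(-10*(4*exp(d) - 1)^2*exp(d) + (8*exp(d) - 1)*(10*exp(2*d) - 5*exp(d) + 1))*exp(d)/(10*exp(2*d) - 5*exp(d) + 1)^3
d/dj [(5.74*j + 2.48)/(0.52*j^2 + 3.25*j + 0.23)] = (2.9848*j^2 + 18.655*j - (1.04*j + 3.25)*(5.74*j + 2.48) + 1.3202)/(0.52*j^2 + 3.25*j + 0.23)^2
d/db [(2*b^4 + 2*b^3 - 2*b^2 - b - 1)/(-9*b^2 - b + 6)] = (-36*b^5 - 24*b^4 + 44*b^3 + 29*b^2 - 42*b - 7)/(81*b^4 + 18*b^3 - 107*b^2 - 12*b + 36)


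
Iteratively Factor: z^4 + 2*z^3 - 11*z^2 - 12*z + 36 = (z + 3)*(z^3 - z^2 - 8*z + 12) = (z - 2)*(z + 3)*(z^2 + z - 6) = (z - 2)*(z + 3)^2*(z - 2)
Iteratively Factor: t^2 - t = (t)*(t - 1)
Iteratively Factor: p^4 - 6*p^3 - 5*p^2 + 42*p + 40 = (p + 2)*(p^3 - 8*p^2 + 11*p + 20) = (p - 4)*(p + 2)*(p^2 - 4*p - 5) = (p - 4)*(p + 1)*(p + 2)*(p - 5)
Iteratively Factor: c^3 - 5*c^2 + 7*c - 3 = (c - 1)*(c^2 - 4*c + 3) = (c - 1)^2*(c - 3)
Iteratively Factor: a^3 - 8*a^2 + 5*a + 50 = (a + 2)*(a^2 - 10*a + 25) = (a - 5)*(a + 2)*(a - 5)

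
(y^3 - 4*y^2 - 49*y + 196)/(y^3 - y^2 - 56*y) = (y^2 - 11*y + 28)/(y*(y - 8))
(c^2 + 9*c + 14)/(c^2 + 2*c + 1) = (c^2 + 9*c + 14)/(c^2 + 2*c + 1)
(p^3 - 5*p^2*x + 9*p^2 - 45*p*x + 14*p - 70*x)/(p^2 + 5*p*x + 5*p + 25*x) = (p^3 - 5*p^2*x + 9*p^2 - 45*p*x + 14*p - 70*x)/(p^2 + 5*p*x + 5*p + 25*x)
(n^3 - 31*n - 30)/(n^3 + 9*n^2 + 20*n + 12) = (n^2 - n - 30)/(n^2 + 8*n + 12)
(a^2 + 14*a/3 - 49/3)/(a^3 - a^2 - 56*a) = (a - 7/3)/(a*(a - 8))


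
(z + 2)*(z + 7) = z^2 + 9*z + 14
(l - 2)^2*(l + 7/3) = l^3 - 5*l^2/3 - 16*l/3 + 28/3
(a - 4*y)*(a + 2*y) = a^2 - 2*a*y - 8*y^2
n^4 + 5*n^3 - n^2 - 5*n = n*(n - 1)*(n + 1)*(n + 5)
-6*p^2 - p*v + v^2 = (-3*p + v)*(2*p + v)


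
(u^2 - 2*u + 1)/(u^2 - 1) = (u - 1)/(u + 1)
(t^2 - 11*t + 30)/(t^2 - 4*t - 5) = (t - 6)/(t + 1)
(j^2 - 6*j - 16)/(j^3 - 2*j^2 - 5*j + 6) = (j - 8)/(j^2 - 4*j + 3)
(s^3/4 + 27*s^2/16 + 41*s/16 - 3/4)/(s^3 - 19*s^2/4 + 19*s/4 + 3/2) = (4*s^3 + 27*s^2 + 41*s - 12)/(4*(4*s^3 - 19*s^2 + 19*s + 6))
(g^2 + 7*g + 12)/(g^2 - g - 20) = (g + 3)/(g - 5)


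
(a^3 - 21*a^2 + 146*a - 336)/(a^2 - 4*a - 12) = (a^2 - 15*a + 56)/(a + 2)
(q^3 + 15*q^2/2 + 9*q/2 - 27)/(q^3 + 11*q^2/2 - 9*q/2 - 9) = (q + 3)/(q + 1)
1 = 1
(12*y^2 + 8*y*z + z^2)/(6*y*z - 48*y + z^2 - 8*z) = (2*y + z)/(z - 8)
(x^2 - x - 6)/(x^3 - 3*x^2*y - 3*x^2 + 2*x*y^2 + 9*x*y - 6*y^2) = (x + 2)/(x^2 - 3*x*y + 2*y^2)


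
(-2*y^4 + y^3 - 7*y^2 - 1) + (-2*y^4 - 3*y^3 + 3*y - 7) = -4*y^4 - 2*y^3 - 7*y^2 + 3*y - 8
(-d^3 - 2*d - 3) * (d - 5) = -d^4 + 5*d^3 - 2*d^2 + 7*d + 15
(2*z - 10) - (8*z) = -6*z - 10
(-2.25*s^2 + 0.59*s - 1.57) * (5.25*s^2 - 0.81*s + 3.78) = -11.8125*s^4 + 4.92*s^3 - 17.2254*s^2 + 3.5019*s - 5.9346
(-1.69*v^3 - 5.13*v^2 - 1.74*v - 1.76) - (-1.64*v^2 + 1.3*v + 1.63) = -1.69*v^3 - 3.49*v^2 - 3.04*v - 3.39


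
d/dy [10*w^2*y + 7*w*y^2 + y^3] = 10*w^2 + 14*w*y + 3*y^2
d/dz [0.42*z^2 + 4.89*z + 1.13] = 0.84*z + 4.89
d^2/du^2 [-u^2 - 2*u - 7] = -2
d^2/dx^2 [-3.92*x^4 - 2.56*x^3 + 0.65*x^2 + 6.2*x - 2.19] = -47.04*x^2 - 15.36*x + 1.3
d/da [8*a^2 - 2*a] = 16*a - 2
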